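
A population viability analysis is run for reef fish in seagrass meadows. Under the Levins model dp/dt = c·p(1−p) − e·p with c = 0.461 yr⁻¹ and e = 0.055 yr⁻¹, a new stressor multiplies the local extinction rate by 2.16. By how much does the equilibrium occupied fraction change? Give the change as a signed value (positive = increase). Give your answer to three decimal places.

-0.138

Before: p* = 1 − 0.055/0.461 = 0.8807.
After the change, c = 0.461, e = 0.1188, so p* = 1 − 0.1188/0.461 = 0.7423.
Δp* = 0.7423 − 0.8807 = -0.1384.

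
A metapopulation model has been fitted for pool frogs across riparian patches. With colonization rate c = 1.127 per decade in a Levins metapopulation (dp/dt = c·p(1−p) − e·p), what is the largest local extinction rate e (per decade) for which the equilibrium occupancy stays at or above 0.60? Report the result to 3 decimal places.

0.451

1 − e/c ≥ 0.60 ⇒ e ≤ c(1 − 0.60) = 1.127 × 0.4000.
e_max = 0.4508.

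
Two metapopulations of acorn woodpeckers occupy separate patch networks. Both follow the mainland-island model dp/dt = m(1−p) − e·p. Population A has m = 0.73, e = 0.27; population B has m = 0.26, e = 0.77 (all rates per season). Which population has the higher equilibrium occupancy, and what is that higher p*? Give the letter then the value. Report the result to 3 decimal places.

A: p*_A = m/(m+e) = 0.73/1.0000 = 0.7300.
B: p*_B = 0.26/1.0300 = 0.2524.
A is higher at 0.7300.

A, 0.730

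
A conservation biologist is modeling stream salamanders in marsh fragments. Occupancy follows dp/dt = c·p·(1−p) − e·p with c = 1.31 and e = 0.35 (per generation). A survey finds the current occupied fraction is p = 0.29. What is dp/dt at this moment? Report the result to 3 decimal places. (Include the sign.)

Colonization term: c·p·(1−p) = 1.31×0.29×0.7100 = 0.26973.
Extinction term: e·p = 0.10150.
dp/dt = 0.26973 − 0.10150 = 0.16823.

0.168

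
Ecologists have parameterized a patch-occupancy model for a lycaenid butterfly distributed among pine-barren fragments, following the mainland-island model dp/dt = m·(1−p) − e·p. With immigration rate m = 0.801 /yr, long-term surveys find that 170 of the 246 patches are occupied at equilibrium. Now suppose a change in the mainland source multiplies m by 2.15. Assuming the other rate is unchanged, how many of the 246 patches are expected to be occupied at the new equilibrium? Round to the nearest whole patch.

Observed p* = 170/246 = 0.69106.
Balance m(1−p*) = e·p* gives e = m(1−p*)/p* = 0.801×0.30894/0.69106 = 0.35809.
New p* = m/(m+e) = 1.72215/(1.72215+0.35809) = 0.82786.
Expected occupied = 246 × 0.82786 = 203.65 ≈ 204.

204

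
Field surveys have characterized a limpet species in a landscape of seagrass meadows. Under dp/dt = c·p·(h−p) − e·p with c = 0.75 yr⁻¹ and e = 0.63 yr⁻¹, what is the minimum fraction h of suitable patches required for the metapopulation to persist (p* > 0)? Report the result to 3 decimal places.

0.840

p* = h − e/c is positive only when h > e/c.
h_min = e/c = 0.63/0.75 = 0.8400.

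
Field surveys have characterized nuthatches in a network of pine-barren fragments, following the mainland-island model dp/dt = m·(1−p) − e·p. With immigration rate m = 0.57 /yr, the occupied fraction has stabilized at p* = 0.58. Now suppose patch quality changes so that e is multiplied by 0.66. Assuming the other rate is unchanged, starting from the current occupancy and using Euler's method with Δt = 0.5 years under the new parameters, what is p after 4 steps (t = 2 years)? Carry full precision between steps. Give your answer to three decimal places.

Balance m(1−p*) = e·p* gives e = m(1−p*)/p* = 0.57×0.42000/0.58000 = 0.41276.
Starting from p₀ = 0.58000; update p ← p + (dp/dt)·Δt with the new parameters.
t = 0.5: p = 0.58000 + (+0.04070) = 0.62070
t = 1: p = 0.62070 + (+0.02356) = 0.64425
t = 1.5: p = 0.64425 + (+0.01363) = 0.65789
t = 2: p = 0.65789 + (+0.00789) = 0.66578

0.666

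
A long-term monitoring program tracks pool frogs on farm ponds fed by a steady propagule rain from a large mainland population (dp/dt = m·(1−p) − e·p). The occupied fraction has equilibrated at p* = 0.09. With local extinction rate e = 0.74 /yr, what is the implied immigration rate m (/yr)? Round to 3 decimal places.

At equilibrium m(1−p*) = e·p*, so m = e·p*/(1−p*).
m = 0.74 × 0.09 / 0.9100 = 0.0666/0.9100 = 0.0732.

0.073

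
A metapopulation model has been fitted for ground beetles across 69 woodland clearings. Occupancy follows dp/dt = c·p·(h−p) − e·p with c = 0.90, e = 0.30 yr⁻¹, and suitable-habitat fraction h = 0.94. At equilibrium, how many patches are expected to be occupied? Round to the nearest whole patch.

42

p* = h − e/c = 0.94 − 0.3333 = 0.6067.
Expected occupied patches = N × p* = 69 × 0.6067 = 41.86 ≈ 42.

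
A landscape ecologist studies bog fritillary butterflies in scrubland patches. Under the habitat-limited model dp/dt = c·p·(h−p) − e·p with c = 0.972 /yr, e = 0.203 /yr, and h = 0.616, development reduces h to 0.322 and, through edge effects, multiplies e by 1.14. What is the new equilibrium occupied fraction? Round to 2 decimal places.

0.08

Before: p* = h − e/c = 0.616 − 0.203/0.972 = 0.616 − 0.2088 = 0.4072.
After: c = 0.972, e = 0.23142, h = 0.322; p* = 0.322 − 0.23142/0.972 = 0.0839.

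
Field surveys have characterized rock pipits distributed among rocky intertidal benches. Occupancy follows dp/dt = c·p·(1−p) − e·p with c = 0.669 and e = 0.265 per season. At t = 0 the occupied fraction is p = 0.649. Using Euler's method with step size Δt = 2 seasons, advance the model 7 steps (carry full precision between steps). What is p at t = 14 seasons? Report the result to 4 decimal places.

Update rule: p ← p + [c·p·(1−p) − e·p]·Δt with Δt = 2.
  1  |  dp/dt·Δt = -0.039175  |  p_1 = 0.609825
  2  |  dp/dt·Δt = -0.004846  |  p_2 = 0.604979
  3  |  dp/dt·Δt = -0.000885  |  p_3 = 0.604095
  4  |  dp/dt·Δt = -0.000168  |  p_4 = 0.603926
  5  |  dp/dt·Δt = -0.000032  |  p_5 = 0.603894
  6  |  dp/dt·Δt = -0.000006  |  p_6 = 0.603888
  7  |  dp/dt·Δt = -0.000001  |  p_7 = 0.603887

0.6039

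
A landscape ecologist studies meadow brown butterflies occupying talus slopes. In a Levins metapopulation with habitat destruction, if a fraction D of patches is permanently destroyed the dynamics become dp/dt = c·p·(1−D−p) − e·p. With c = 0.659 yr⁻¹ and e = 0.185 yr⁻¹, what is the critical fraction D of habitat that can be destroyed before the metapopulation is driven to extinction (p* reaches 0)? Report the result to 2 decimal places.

0.72

The nontrivial equilibrium is p* = (1−D) − e/c; extinction occurs when this hits zero.
So D_crit = 1 − e/c = 1 − 0.185/0.659 = 1 − 0.2807 = 0.7193.
Note this equals the original equilibrium occupancy — the Levins extinction-debt result.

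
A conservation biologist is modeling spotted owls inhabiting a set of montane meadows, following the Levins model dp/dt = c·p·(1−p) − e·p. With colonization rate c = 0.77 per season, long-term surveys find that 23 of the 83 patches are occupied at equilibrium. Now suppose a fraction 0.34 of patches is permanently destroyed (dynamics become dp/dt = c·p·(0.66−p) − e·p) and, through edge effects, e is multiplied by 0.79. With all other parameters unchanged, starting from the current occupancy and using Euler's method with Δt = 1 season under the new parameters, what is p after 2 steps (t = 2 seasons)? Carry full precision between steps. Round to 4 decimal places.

0.2099

Observed p* = 23/83 = 0.27711.
Balance c(1−p*) = e gives e = 0.77×(1 − 0.27711) = 0.55663.
Starting from p₀ = 0.27711; update p ← p + (dp/dt)·Δt with the new parameters.
t = 1: p = 0.27711 + (-0.04016) = 0.23695
t = 2: p = 0.23695 + (-0.02701) = 0.20994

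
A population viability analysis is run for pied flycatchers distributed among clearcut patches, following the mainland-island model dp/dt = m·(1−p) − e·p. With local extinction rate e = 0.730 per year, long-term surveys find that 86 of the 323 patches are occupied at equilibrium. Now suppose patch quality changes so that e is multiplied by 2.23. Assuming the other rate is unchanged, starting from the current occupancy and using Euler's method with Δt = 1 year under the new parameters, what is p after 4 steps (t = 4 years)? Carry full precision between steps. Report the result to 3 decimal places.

Observed p* = 86/323 = 0.26625.
Balance m(1−p*) = e·p* gives m = e·p*/(1−p*) = 0.730×0.26625/0.73375 = 0.26489.
Starting from p₀ = 0.26625; update p ← p + (dp/dt)·Δt with the new parameters.
  1  |  dp/dt·Δt = -0.239069  |  p_1 = 0.027185
  2  |  dp/dt·Δt = +0.213440  |  p_2 = 0.240624
  3  |  dp/dt·Δt = -0.190558  |  p_3 = 0.050066
  4  |  dp/dt·Δt = +0.170129  |  p_4 = 0.220195

0.220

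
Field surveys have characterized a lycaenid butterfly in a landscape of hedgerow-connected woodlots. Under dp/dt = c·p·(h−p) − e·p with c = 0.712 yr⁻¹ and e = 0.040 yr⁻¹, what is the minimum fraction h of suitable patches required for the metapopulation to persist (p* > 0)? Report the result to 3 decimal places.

p* = h − e/c is positive only when h > e/c.
h_min = e/c = 0.040/0.712 = 0.0562.

0.056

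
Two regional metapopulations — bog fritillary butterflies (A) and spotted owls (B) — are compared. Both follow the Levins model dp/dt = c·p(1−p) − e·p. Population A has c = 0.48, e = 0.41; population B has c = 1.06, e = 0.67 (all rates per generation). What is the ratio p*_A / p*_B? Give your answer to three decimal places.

0.396

A: p*_A = 1 − 0.41/0.48 = 0.1458.
B: p*_B = 1 − 0.67/1.06 = 0.3679.
p*_A / p*_B = 0.1458/0.3679 = 0.3964.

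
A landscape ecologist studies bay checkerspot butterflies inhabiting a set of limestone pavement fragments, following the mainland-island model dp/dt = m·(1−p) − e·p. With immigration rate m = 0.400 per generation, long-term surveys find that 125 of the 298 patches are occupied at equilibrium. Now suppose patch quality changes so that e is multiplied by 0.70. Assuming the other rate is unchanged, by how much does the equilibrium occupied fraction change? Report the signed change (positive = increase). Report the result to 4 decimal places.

0.0885

Observed p* = 125/298 = 0.41946.
Balance m(1−p*) = e·p* gives e = m(1−p*)/p* = 0.400×0.58054/0.41946 = 0.55361.
New p* = m/(m+e) = 0.40000/(0.40000+0.38753) = 0.50792.
Δp* = 0.50792 − 0.41946 = +0.08846.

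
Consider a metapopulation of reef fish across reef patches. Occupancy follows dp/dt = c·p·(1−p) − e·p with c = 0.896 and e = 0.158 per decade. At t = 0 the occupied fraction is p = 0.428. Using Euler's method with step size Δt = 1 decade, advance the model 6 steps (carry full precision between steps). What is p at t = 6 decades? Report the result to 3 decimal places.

0.823

Update rule: p ← p + [c·p·(1−p) − e·p]·Δt with Δt = 1.
p: 0.42800 → 0.57973  (Δp = +0.15173)
p: 0.57973 → 0.70644  (Δp = +0.12671)
p: 0.70644 → 0.78064  (Δp = +0.07420)
p: 0.78064 → 0.81073  (Δp = +0.03009)
p: 0.81073 → 0.82012  (Δp = +0.00939)
p: 0.82012 → 0.82272  (Δp = +0.00260)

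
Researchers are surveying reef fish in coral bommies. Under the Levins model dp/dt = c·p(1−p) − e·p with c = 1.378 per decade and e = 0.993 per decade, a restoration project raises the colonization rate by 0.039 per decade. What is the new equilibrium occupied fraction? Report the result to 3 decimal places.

Before: p* = 1 − 0.993/1.378 = 0.2794.
After the change, c = 1.417, e = 0.993, so p* = 1 − 0.993/1.417 = 0.2992.

0.299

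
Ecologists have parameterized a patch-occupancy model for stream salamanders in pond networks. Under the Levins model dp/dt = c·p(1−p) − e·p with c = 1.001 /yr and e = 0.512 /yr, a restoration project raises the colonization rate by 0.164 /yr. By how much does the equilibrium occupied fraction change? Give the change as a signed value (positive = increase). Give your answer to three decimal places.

0.072

Before: p* = 1 − 0.512/1.001 = 0.4885.
After the change, c = 1.165, e = 0.512, so p* = 1 − 0.512/1.165 = 0.5605.
Δp* = 0.5605 − 0.4885 = +0.0720.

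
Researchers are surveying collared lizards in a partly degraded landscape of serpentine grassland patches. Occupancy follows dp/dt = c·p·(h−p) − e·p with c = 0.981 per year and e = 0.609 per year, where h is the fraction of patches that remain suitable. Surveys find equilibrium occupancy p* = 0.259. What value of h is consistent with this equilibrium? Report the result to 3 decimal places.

0.880

At equilibrium c(h−p*) = e, so h = p* + e/c.
h = 0.259 + 0.609/0.981 = 0.259 + 0.6208 = 0.8798.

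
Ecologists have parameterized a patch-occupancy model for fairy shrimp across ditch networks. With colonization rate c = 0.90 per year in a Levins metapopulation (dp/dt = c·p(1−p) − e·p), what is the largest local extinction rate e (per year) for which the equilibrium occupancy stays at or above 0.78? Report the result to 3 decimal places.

1 − e/c ≥ 0.78 ⇒ e ≤ c(1 − 0.78) = 0.90 × 0.2200.
e_max = 0.1980.

0.198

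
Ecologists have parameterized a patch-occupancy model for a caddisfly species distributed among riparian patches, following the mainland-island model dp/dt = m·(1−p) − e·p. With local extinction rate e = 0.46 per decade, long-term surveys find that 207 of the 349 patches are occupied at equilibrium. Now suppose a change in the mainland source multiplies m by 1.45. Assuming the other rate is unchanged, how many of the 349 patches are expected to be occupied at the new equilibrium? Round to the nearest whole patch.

237

Observed p* = 207/349 = 0.59312.
Balance m(1−p*) = e·p* gives m = e·p*/(1−p*) = 0.46×0.59312/0.40688 = 0.67055.
New p* = m/(m+e) = 0.97230/(0.97230+0.46000) = 0.67884.
Expected occupied = 349 × 0.67884 = 236.92 ≈ 237.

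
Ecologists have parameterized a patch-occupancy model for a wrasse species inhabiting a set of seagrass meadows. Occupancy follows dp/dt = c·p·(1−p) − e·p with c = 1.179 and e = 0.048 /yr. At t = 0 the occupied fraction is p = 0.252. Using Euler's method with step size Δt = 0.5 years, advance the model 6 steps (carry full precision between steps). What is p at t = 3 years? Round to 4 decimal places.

Update rule: p ← p + [c·p·(1−p) − e·p]·Δt with Δt = 0.5.
t = 0.5: p = 0.25200 + (+0.10507) = 0.35707
t = 1: p = 0.35707 + (+0.12676) = 0.48383
t = 1.5: p = 0.48383 + (+0.13561) = 0.61944
t = 2: p = 0.61944 + (+0.12410) = 0.74354
t = 2.5: p = 0.74354 + (+0.09457) = 0.83811
t = 3: p = 0.83811 + (+0.05987) = 0.89798

0.8980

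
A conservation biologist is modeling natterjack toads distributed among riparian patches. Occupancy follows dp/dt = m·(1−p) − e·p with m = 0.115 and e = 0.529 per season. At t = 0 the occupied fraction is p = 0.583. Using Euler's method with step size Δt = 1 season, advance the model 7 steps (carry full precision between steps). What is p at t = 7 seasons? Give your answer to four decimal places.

0.1789

Update rule: p ← p + [m·(1−p) − e·p]·Δt with Δt = 1.
step 1: Δp = -0.26045, p = 0.32255
step 2: Δp = -0.09272, p = 0.22983
step 3: Δp = -0.03301, p = 0.19682
step 4: Δp = -0.01175, p = 0.18507
step 5: Δp = -0.00418, p = 0.18088
step 6: Δp = -0.00149, p = 0.17939
step 7: Δp = -0.00053, p = 0.17886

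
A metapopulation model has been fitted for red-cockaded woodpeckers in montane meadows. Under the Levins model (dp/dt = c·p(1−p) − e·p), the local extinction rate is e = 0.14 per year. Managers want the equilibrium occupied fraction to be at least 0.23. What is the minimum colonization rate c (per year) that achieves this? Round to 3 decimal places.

0.182

p* = 1 − e/c ≥ 0.23 requires e/c ≤ 0.7700, i.e. c ≥ e/0.7700.
c_min = 0.14/0.7700 = 0.1818.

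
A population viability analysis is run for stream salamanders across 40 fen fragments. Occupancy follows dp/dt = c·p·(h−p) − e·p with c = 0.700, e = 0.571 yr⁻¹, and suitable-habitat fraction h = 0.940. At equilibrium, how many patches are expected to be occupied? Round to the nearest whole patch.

5

p* = h − e/c = 0.940 − 0.8157 = 0.1243.
Expected occupied patches = N × p* = 40 × 0.1243 = 4.97 ≈ 5.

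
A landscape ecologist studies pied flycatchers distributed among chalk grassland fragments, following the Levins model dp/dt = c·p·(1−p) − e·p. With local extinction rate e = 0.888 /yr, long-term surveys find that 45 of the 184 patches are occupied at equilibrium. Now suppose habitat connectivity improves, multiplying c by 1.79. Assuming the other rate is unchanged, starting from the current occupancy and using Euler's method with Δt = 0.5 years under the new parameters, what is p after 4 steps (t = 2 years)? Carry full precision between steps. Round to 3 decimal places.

Observed p* = 45/184 = 0.24457.
Balance c(1−p*) = e gives c = e/(1 − 0.24457) = 0.888/0.75543 = 1.17548.
Starting from p₀ = 0.24457; update p ← p + (dp/dt)·Δt with the new parameters.
p: 0.24457 → 0.33035  (Δp = +0.08578)
p: 0.33035 → 0.41641  (Δp = +0.08606)
p: 0.41641 → 0.48719  (Δp = +0.07078)
p: 0.48719 → 0.53372  (Δp = +0.04653)

0.534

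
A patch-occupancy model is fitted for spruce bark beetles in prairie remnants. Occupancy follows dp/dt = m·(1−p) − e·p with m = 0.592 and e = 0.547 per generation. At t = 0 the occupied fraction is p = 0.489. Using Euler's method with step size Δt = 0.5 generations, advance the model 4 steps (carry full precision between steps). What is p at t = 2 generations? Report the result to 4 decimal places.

0.5187

Update rule: p ← p + [m·(1−p) − e·p]·Δt with Δt = 0.5.
p: 0.48900 → 0.50651  (Δp = +0.01751)
p: 0.50651 → 0.51405  (Δp = +0.00754)
p: 0.51405 → 0.51730  (Δp = +0.00325)
p: 0.51730 → 0.51870  (Δp = +0.00140)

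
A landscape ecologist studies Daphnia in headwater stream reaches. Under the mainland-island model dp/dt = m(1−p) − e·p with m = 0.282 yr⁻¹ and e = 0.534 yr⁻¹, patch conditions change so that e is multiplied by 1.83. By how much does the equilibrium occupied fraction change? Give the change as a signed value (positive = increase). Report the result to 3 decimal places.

-0.122

Before: p* = 0.282/(0.282+0.534) = 0.3456.
After: m = 0.282, e = 0.97722; p* = 0.282/1.2592 = 0.2239.
Δp* = 0.2239 − 0.3456 = -0.1216.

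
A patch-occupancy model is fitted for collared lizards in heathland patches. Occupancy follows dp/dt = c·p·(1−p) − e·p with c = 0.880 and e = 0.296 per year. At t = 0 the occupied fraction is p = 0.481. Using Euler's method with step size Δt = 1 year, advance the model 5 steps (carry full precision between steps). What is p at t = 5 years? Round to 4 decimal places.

Update rule: p ← p + [c·p·(1−p) − e·p]·Δt with Δt = 1.
  1  |  dp/dt·Δt = +0.077306  |  p_1 = 0.558306
  2  |  dp/dt·Δt = +0.051750  |  p_2 = 0.610056
  3  |  dp/dt·Δt = +0.028765  |  p_3 = 0.638821
  4  |  dp/dt·Δt = +0.013950  |  p_4 = 0.652771
  5  |  dp/dt·Δt = +0.006241  |  p_5 = 0.659013

0.6590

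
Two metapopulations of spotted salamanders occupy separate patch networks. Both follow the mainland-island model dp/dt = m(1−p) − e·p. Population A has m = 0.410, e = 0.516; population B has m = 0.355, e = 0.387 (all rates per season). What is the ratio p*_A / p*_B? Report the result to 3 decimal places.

0.925

A: p*_A = m/(m+e) = 0.410/0.9260 = 0.4428.
B: p*_B = 0.355/0.7420 = 0.4784.
p*_A / p*_B = 0.4428/0.4784 = 0.9254.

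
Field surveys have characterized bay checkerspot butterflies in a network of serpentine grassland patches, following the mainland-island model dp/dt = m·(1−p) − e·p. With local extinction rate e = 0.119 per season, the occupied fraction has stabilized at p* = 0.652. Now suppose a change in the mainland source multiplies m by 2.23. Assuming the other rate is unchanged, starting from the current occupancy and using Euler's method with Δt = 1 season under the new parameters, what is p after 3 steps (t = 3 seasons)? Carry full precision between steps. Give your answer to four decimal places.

0.7981

Balance m(1−p*) = e·p* gives m = e·p*/(1−p*) = 0.119×0.65200/0.34800 = 0.22295.
Starting from p₀ = 0.65200; update p ← p + (dp/dt)·Δt with the new parameters.
p: 0.65200 → 0.74743  (Δp = +0.09543)
p: 0.74743 → 0.78406  (Δp = +0.03663)
p: 0.78406 → 0.79812  (Δp = +0.01406)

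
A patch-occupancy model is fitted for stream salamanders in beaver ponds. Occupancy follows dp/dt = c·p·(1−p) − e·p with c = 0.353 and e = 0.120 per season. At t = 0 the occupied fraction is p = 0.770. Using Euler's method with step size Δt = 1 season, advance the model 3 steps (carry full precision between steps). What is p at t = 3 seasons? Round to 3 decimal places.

Update rule: p ← p + [c·p·(1−p) − e·p]·Δt with Δt = 1.
t = 1: p = 0.77000 + (-0.02988) = 0.74012
t = 2: p = 0.74012 + (-0.02092) = 0.71920
t = 3: p = 0.71920 + (-0.01502) = 0.70418

0.704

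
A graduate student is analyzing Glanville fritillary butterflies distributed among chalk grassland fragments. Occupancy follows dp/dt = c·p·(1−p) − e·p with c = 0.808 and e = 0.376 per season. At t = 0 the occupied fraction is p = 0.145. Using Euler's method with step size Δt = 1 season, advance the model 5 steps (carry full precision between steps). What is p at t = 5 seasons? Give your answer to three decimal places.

Update rule: p ← p + [c·p·(1−p) − e·p]·Δt with Δt = 1.
p: 0.14500 → 0.19065  (Δp = +0.04565)
p: 0.19065 → 0.24364  (Δp = +0.05299)
p: 0.24364 → 0.30093  (Δp = +0.05729)
p: 0.30093 → 0.35776  (Δp = +0.05683)
p: 0.35776 → 0.40890  (Δp = +0.05113)

0.409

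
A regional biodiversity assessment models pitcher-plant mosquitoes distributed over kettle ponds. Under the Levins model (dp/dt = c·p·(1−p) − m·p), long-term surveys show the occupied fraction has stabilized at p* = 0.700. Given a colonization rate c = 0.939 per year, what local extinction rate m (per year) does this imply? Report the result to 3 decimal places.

At equilibrium c(1−p*) = m.
m = 0.939 × (1 − 0.700) = 0.939 × 0.3000 = 0.2817.

0.282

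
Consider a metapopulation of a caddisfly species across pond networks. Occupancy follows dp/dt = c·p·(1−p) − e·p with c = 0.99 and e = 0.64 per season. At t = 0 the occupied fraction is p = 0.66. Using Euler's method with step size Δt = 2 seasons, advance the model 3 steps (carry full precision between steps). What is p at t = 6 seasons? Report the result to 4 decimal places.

0.3357

Update rule: p ← p + [c·p·(1−p) − e·p]·Δt with Δt = 2.
p: 0.66000 → 0.25951  (Δp = -0.40049)
p: 0.25951 → 0.30782  (Δp = +0.04831)
p: 0.30782 → 0.33568  (Δp = +0.02786)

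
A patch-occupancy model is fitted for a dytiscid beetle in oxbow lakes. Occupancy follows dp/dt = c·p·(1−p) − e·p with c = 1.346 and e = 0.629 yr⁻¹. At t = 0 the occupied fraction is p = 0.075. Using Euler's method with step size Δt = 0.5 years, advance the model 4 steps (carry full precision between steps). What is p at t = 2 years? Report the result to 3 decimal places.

Update rule: p ← p + [c·p·(1−p) − e·p]·Δt with Δt = 0.5.
step 1: Δp = +0.02310, p = 0.09810
step 2: Δp = +0.02869, p = 0.12679
step 3: Δp = +0.03464, p = 0.16143
step 4: Δp = +0.04033, p = 0.20177

0.202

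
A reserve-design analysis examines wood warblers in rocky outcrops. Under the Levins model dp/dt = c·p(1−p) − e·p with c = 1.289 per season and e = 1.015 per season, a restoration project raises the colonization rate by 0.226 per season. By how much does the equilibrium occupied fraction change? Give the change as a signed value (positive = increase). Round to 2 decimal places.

Before: p* = 1 − 1.015/1.289 = 0.2126.
After the change, c = 1.515, e = 1.015, so p* = 1 − 1.015/1.515 = 0.3300.
Δp* = 0.3300 − 0.2126 = +0.1175.

0.12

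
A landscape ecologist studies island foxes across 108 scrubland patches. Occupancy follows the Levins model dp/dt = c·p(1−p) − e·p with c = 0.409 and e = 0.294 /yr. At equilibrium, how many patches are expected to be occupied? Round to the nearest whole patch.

p* = 1 − e/c = 1 − 0.294/0.409 = 0.2812.
Expected occupied patches = N × p* = 108 × 0.2812 = 30.37 ≈ 30.

30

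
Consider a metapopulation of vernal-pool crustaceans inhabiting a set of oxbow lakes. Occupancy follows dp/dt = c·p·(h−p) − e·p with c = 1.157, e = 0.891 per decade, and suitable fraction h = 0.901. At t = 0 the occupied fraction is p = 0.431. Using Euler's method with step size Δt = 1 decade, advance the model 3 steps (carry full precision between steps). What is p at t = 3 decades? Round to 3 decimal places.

Update rule: p ← p + [c·p·(h−p) − e·p]·Δt with Δt = 1.
step 1: Δp = -0.14965, p = 0.28135
step 2: Δp = -0.04897, p = 0.23238
step 3: Δp = -0.02728, p = 0.20510

0.205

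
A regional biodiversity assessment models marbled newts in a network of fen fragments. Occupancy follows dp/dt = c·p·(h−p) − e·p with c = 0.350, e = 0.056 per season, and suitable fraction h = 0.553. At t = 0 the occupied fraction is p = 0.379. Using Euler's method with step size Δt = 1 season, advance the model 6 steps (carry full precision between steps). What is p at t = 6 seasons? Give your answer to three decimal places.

0.387

Update rule: p ← p + [c·p·(h−p) − e·p]·Δt with Δt = 1.
step 1: Δp = +0.00186, p = 0.38086
step 2: Δp = +0.00162, p = 0.38248
step 3: Δp = +0.00141, p = 0.38388
step 4: Δp = +0.00122, p = 0.38511
step 5: Δp = +0.00106, p = 0.38617
step 6: Δp = +0.00092, p = 0.38710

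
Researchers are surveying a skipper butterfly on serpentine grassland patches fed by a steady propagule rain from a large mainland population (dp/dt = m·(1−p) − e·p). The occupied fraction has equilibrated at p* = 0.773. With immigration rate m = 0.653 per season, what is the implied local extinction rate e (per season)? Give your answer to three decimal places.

0.192

At equilibrium m(1−p*) = e·p*, so e = m(1−p*)/p*.
e = 0.653 × 0.2270 / 0.773 = 0.1918.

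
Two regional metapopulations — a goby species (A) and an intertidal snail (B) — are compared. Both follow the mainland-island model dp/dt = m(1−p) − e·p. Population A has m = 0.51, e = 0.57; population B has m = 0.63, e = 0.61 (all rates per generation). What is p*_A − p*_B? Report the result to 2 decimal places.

-0.04

A: p*_A = m/(m+e) = 0.51/1.0800 = 0.4722.
B: p*_B = 0.63/1.2400 = 0.5081.
p*_A − p*_B = 0.4722 − 0.5081 = -0.0358.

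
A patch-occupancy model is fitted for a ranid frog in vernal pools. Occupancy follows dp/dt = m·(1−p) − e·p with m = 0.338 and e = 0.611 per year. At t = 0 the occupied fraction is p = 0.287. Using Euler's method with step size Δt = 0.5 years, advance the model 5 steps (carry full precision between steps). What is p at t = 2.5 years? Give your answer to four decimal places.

Update rule: p ← p + [m·(1−p) − e·p]·Δt with Δt = 0.5.
t = 0.5: p = 0.28700 + (+0.03282) = 0.31982
t = 1: p = 0.31982 + (+0.01725) = 0.33706
t = 1.5: p = 0.33706 + (+0.00906) = 0.34613
t = 2: p = 0.34613 + (+0.00476) = 0.35089
t = 2.5: p = 0.35089 + (+0.00250) = 0.35339

0.3534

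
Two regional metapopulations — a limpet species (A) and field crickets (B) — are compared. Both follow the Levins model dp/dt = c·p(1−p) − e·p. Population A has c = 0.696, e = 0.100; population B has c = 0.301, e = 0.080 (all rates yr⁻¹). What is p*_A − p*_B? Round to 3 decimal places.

A: p*_A = 1 − 0.100/0.696 = 0.8563.
B: p*_B = 1 − 0.080/0.301 = 0.7342.
p*_A − p*_B = 0.8563 − 0.7342 = 0.1221.

0.122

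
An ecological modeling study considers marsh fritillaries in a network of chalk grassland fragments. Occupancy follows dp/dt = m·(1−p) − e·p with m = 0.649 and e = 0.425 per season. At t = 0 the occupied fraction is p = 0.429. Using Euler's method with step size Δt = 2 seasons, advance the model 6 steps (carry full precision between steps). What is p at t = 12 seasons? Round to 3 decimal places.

0.203

Update rule: p ← p + [m·(1−p) − e·p]·Δt with Δt = 2.
step 1: Δp = +0.37651, p = 0.80551
step 2: Δp = -0.43223, p = 0.37328
step 3: Δp = +0.49620, p = 0.86948
step 4: Δp = -0.56964, p = 0.29984
step 5: Δp = +0.65395, p = 0.95378
step 6: Δp = -0.75073, p = 0.20306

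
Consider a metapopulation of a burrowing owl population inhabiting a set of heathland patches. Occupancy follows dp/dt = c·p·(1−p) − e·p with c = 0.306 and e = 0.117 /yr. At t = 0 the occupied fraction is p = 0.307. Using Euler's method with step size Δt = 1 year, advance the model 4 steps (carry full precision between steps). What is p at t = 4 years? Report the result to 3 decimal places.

0.420

Update rule: p ← p + [c·p·(1−p) − e·p]·Δt with Δt = 1.
p: 0.30700 → 0.33618  (Δp = +0.02918)
p: 0.33618 → 0.36514  (Δp = +0.02895)
p: 0.36514 → 0.39335  (Δp = +0.02821)
p: 0.39335 → 0.42035  (Δp = +0.02700)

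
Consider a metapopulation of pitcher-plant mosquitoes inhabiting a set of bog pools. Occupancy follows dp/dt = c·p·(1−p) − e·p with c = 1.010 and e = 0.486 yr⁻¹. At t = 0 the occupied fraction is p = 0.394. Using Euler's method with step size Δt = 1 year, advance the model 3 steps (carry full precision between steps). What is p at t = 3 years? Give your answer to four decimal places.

0.4973

Update rule: p ← p + [c·p·(1−p) − e·p]·Δt with Δt = 1.
step 1: Δp = +0.04967, p = 0.44367
step 2: Δp = +0.03367, p = 0.47734
step 3: Δp = +0.01999, p = 0.49733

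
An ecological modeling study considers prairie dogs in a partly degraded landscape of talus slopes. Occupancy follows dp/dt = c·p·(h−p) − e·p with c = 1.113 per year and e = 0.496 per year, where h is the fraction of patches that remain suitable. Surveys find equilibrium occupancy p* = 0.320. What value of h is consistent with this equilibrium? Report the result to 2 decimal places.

0.77

At equilibrium c(h−p*) = e, so h = p* + e/c.
h = 0.320 + 0.496/1.113 = 0.320 + 0.4456 = 0.7656.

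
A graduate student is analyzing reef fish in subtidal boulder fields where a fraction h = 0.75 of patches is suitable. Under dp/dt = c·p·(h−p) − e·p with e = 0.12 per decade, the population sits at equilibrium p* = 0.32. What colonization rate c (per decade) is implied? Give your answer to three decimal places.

At equilibrium c(h−p*) = e, so c = e/(h−p*).
c = 0.12/(0.75 − 0.32) = 0.12/0.4300 = 0.2791.

0.279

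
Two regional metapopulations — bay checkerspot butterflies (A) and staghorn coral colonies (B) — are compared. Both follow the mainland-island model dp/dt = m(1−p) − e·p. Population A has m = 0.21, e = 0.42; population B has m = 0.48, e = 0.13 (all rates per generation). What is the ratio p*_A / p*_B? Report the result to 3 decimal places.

0.424

A: p*_A = m/(m+e) = 0.21/0.6300 = 0.3333.
B: p*_B = 0.48/0.6100 = 0.7869.
p*_A / p*_B = 0.3333/0.7869 = 0.4236.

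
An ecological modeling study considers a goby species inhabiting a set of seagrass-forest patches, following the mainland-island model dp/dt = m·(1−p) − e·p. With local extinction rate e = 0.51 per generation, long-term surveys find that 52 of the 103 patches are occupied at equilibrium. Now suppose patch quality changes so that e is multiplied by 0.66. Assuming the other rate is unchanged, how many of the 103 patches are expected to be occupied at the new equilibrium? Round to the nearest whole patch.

63

Observed p* = 52/103 = 0.50485.
Balance m(1−p*) = e·p* gives m = e·p*/(1−p*) = 0.51×0.50485/0.49515 = 0.51999.
New p* = m/(m+e) = 0.51999/(0.51999+0.33660) = 0.60705.
Expected occupied = 103 × 0.60705 = 62.53 ≈ 63.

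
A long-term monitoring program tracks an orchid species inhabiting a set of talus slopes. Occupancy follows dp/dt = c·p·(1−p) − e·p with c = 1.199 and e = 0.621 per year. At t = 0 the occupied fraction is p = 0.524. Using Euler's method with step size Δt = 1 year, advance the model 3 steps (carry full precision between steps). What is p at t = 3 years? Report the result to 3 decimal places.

Update rule: p ← p + [c·p·(1−p) − e·p]·Δt with Δt = 1.
p: 0.52400 → 0.49766  (Δp = -0.02634)
p: 0.49766 → 0.48835  (Δp = -0.00930)
p: 0.48835 → 0.48467  (Δp = -0.00368)

0.485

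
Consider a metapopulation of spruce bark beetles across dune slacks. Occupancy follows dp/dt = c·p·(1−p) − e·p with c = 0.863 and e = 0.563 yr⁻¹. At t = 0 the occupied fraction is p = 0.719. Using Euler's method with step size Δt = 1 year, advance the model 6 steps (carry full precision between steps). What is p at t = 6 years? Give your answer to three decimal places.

0.363

Update rule: p ← p + [c·p·(1−p) − e·p]·Δt with Δt = 1.
t = 1: p = 0.71900 + (-0.23044) = 0.48856
t = 2: p = 0.48856 + (-0.05942) = 0.42914
t = 3: p = 0.42914 + (-0.03019) = 0.39895
t = 4: p = 0.39895 + (-0.01767) = 0.38128
t = 5: p = 0.38128 + (-0.01107) = 0.37021
t = 6: p = 0.37021 + (-0.00721) = 0.36299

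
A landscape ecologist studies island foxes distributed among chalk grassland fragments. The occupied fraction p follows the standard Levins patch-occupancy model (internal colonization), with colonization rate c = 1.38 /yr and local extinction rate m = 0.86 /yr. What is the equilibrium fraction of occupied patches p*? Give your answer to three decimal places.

Setting dp/dt = 0 and dividing through by p* gives c·(1−p*) = m.
So p* = 1 − m/c = 1 − 0.86/1.38 = 1 − 0.6232 = 0.3768.

0.377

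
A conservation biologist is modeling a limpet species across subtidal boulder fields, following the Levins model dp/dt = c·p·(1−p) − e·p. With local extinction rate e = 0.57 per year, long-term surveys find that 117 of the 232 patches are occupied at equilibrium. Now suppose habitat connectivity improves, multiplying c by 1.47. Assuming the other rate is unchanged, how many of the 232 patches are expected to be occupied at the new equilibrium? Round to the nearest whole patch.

Observed p* = 117/232 = 0.50431.
Balance c(1−p*) = e gives c = e/(1 − 0.50431) = 0.57/0.49569 = 1.14991.
New p* = 1 − e/c = 1 − 0.57000/1.69037 = 0.66280.
Expected occupied = 232 × 0.66280 = 153.77 ≈ 154.

154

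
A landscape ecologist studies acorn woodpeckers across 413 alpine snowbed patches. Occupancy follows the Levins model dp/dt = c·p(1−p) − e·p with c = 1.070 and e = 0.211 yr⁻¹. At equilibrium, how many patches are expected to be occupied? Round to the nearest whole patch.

p* = 1 − e/c = 1 − 0.211/1.070 = 0.8028.
Expected occupied patches = N × p* = 413 × 0.8028 = 331.56 ≈ 332.

332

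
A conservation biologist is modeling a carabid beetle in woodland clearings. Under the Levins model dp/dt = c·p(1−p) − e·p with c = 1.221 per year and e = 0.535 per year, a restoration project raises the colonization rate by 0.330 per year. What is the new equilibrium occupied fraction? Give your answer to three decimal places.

0.655

Before: p* = 1 − 0.535/1.221 = 0.5618.
After the change, c = 1.551, e = 0.535, so p* = 1 − 0.535/1.551 = 0.6551.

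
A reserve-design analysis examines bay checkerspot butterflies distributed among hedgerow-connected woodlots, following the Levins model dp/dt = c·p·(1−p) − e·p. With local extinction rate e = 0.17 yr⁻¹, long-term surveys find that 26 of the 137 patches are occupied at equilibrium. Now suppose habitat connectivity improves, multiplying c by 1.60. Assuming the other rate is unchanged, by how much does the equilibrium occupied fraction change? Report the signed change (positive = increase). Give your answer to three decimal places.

0.304

Observed p* = 26/137 = 0.18978.
Balance c(1−p*) = e gives c = e/(1 − 0.18978) = 0.17/0.81022 = 0.20982.
New p* = 1 − e/c = 1 − 0.17000/0.33571 = 0.49361.
Δp* = 0.49361 − 0.18978 = +0.30383.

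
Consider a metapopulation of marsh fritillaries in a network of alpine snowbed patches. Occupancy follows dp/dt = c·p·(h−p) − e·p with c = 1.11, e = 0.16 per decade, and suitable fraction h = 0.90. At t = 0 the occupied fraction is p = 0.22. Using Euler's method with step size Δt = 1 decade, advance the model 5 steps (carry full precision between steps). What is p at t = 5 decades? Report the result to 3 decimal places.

0.750

Update rule: p ← p + [c·p·(h−p) − e·p]·Δt with Δt = 1.
t = 1: p = 0.22000 + (+0.13086) = 0.35086
t = 2: p = 0.35086 + (+0.15773) = 0.50858
t = 3: p = 0.50858 + (+0.13959) = 0.64818
t = 4: p = 0.64818 + (+0.07747) = 0.72565
t = 5: p = 0.72565 + (+0.02433) = 0.74998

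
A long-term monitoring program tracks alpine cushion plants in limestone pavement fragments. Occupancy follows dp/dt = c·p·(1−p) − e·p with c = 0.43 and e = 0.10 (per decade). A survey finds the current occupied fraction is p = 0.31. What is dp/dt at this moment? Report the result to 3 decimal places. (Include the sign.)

0.061

Colonization term: c·p·(1−p) = 0.43×0.31×0.6900 = 0.09198.
Extinction term: e·p = 0.03100.
dp/dt = 0.09198 − 0.03100 = 0.06098.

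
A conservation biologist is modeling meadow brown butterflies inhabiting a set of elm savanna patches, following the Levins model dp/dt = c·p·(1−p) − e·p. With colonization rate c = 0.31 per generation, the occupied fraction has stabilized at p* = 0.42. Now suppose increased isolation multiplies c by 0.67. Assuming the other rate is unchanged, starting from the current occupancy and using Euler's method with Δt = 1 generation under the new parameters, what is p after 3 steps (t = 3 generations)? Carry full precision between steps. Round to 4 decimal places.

0.3551

Balance c(1−p*) = e gives e = 0.31×(1 − 0.42000) = 0.17980.
Starting from p₀ = 0.42000; update p ← p + (dp/dt)·Δt with the new parameters.
t = 1: p = 0.42000 + (-0.02492) = 0.39508
t = 2: p = 0.39508 + (-0.02140) = 0.37368
t = 3: p = 0.37368 + (-0.01858) = 0.35511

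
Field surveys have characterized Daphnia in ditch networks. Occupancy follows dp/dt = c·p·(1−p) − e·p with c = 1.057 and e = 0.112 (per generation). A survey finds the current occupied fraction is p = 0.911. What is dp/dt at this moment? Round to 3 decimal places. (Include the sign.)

-0.016

Colonization term: c·p·(1−p) = 1.057×0.911×0.0890 = 0.08570.
Extinction term: e·p = 0.10203.
dp/dt = 0.08570 − 0.10203 = -0.01633.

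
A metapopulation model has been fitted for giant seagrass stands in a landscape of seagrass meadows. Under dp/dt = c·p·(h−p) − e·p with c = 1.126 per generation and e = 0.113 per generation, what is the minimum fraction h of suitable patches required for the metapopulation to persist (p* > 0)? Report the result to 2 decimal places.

0.10

p* = h − e/c is positive only when h > e/c.
h_min = e/c = 0.113/1.126 = 0.1004.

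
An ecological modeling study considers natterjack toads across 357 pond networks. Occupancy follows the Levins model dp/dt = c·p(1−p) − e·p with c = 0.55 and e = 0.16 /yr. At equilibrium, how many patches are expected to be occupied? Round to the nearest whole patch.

253

p* = 1 − e/c = 1 − 0.16/0.55 = 0.7091.
Expected occupied patches = N × p* = 357 × 0.7091 = 253.15 ≈ 253.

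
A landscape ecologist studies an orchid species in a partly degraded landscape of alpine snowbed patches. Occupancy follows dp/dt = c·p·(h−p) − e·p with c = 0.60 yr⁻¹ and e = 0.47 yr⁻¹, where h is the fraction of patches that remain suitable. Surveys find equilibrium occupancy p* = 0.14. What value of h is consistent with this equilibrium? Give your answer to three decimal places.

0.923

At equilibrium c(h−p*) = e, so h = p* + e/c.
h = 0.14 + 0.47/0.60 = 0.14 + 0.7833 = 0.9233.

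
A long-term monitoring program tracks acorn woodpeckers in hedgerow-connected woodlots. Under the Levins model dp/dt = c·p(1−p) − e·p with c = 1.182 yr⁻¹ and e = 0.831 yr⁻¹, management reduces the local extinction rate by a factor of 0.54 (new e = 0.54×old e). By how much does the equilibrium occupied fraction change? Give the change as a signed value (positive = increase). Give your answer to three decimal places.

0.323

Before: p* = 1 − 0.831/1.182 = 0.2970.
After the change, c = 1.182, e = 0.44874, so p* = 1 − 0.44874/1.182 = 0.6204.
Δp* = 0.6204 − 0.2970 = +0.3234.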